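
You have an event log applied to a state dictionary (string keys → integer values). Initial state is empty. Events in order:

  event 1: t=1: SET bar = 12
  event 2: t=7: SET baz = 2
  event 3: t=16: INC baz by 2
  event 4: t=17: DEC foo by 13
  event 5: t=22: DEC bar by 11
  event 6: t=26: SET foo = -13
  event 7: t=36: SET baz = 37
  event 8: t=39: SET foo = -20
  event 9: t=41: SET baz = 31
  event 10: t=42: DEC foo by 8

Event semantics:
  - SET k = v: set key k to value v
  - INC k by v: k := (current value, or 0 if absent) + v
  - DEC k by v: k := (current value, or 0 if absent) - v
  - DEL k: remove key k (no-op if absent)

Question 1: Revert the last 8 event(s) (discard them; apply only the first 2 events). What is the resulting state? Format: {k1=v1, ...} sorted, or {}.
Answer: {bar=12, baz=2}

Derivation:
Keep first 2 events (discard last 8):
  after event 1 (t=1: SET bar = 12): {bar=12}
  after event 2 (t=7: SET baz = 2): {bar=12, baz=2}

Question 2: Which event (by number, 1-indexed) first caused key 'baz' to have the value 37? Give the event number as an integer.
Looking for first event where baz becomes 37:
  event 2: baz = 2
  event 3: baz = 4
  event 4: baz = 4
  event 5: baz = 4
  event 6: baz = 4
  event 7: baz 4 -> 37  <-- first match

Answer: 7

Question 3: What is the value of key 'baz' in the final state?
Answer: 31

Derivation:
Track key 'baz' through all 10 events:
  event 1 (t=1: SET bar = 12): baz unchanged
  event 2 (t=7: SET baz = 2): baz (absent) -> 2
  event 3 (t=16: INC baz by 2): baz 2 -> 4
  event 4 (t=17: DEC foo by 13): baz unchanged
  event 5 (t=22: DEC bar by 11): baz unchanged
  event 6 (t=26: SET foo = -13): baz unchanged
  event 7 (t=36: SET baz = 37): baz 4 -> 37
  event 8 (t=39: SET foo = -20): baz unchanged
  event 9 (t=41: SET baz = 31): baz 37 -> 31
  event 10 (t=42: DEC foo by 8): baz unchanged
Final: baz = 31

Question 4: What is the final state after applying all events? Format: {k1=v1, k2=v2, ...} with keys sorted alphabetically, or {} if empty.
  after event 1 (t=1: SET bar = 12): {bar=12}
  after event 2 (t=7: SET baz = 2): {bar=12, baz=2}
  after event 3 (t=16: INC baz by 2): {bar=12, baz=4}
  after event 4 (t=17: DEC foo by 13): {bar=12, baz=4, foo=-13}
  after event 5 (t=22: DEC bar by 11): {bar=1, baz=4, foo=-13}
  after event 6 (t=26: SET foo = -13): {bar=1, baz=4, foo=-13}
  after event 7 (t=36: SET baz = 37): {bar=1, baz=37, foo=-13}
  after event 8 (t=39: SET foo = -20): {bar=1, baz=37, foo=-20}
  after event 9 (t=41: SET baz = 31): {bar=1, baz=31, foo=-20}
  after event 10 (t=42: DEC foo by 8): {bar=1, baz=31, foo=-28}

Answer: {bar=1, baz=31, foo=-28}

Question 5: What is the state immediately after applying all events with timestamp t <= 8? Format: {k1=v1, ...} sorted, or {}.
Apply events with t <= 8 (2 events):
  after event 1 (t=1: SET bar = 12): {bar=12}
  after event 2 (t=7: SET baz = 2): {bar=12, baz=2}

Answer: {bar=12, baz=2}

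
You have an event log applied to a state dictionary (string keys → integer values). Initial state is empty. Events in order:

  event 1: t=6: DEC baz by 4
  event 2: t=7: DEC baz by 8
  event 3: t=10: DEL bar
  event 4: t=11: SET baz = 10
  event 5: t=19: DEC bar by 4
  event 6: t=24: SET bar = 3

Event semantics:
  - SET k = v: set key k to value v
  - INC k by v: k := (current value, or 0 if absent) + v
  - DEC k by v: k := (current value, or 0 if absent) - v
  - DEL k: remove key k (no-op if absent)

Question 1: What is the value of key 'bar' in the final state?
Answer: 3

Derivation:
Track key 'bar' through all 6 events:
  event 1 (t=6: DEC baz by 4): bar unchanged
  event 2 (t=7: DEC baz by 8): bar unchanged
  event 3 (t=10: DEL bar): bar (absent) -> (absent)
  event 4 (t=11: SET baz = 10): bar unchanged
  event 5 (t=19: DEC bar by 4): bar (absent) -> -4
  event 6 (t=24: SET bar = 3): bar -4 -> 3
Final: bar = 3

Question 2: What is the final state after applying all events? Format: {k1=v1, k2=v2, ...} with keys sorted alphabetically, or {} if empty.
  after event 1 (t=6: DEC baz by 4): {baz=-4}
  after event 2 (t=7: DEC baz by 8): {baz=-12}
  after event 3 (t=10: DEL bar): {baz=-12}
  after event 4 (t=11: SET baz = 10): {baz=10}
  after event 5 (t=19: DEC bar by 4): {bar=-4, baz=10}
  after event 6 (t=24: SET bar = 3): {bar=3, baz=10}

Answer: {bar=3, baz=10}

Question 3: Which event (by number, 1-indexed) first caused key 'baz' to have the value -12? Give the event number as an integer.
Looking for first event where baz becomes -12:
  event 1: baz = -4
  event 2: baz -4 -> -12  <-- first match

Answer: 2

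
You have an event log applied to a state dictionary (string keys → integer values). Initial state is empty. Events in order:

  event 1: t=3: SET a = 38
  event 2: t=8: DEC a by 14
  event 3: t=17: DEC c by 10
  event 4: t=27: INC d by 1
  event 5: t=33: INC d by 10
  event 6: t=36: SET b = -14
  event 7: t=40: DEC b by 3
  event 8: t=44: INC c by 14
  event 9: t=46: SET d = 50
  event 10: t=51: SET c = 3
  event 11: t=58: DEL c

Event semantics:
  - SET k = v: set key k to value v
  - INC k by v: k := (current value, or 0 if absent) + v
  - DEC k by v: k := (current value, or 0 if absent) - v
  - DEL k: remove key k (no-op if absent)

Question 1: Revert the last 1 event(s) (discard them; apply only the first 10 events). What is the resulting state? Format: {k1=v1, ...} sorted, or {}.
Keep first 10 events (discard last 1):
  after event 1 (t=3: SET a = 38): {a=38}
  after event 2 (t=8: DEC a by 14): {a=24}
  after event 3 (t=17: DEC c by 10): {a=24, c=-10}
  after event 4 (t=27: INC d by 1): {a=24, c=-10, d=1}
  after event 5 (t=33: INC d by 10): {a=24, c=-10, d=11}
  after event 6 (t=36: SET b = -14): {a=24, b=-14, c=-10, d=11}
  after event 7 (t=40: DEC b by 3): {a=24, b=-17, c=-10, d=11}
  after event 8 (t=44: INC c by 14): {a=24, b=-17, c=4, d=11}
  after event 9 (t=46: SET d = 50): {a=24, b=-17, c=4, d=50}
  after event 10 (t=51: SET c = 3): {a=24, b=-17, c=3, d=50}

Answer: {a=24, b=-17, c=3, d=50}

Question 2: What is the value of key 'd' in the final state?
Track key 'd' through all 11 events:
  event 1 (t=3: SET a = 38): d unchanged
  event 2 (t=8: DEC a by 14): d unchanged
  event 3 (t=17: DEC c by 10): d unchanged
  event 4 (t=27: INC d by 1): d (absent) -> 1
  event 5 (t=33: INC d by 10): d 1 -> 11
  event 6 (t=36: SET b = -14): d unchanged
  event 7 (t=40: DEC b by 3): d unchanged
  event 8 (t=44: INC c by 14): d unchanged
  event 9 (t=46: SET d = 50): d 11 -> 50
  event 10 (t=51: SET c = 3): d unchanged
  event 11 (t=58: DEL c): d unchanged
Final: d = 50

Answer: 50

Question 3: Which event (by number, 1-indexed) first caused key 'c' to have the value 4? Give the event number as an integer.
Looking for first event where c becomes 4:
  event 3: c = -10
  event 4: c = -10
  event 5: c = -10
  event 6: c = -10
  event 7: c = -10
  event 8: c -10 -> 4  <-- first match

Answer: 8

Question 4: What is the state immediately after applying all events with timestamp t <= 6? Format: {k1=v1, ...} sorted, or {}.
Apply events with t <= 6 (1 events):
  after event 1 (t=3: SET a = 38): {a=38}

Answer: {a=38}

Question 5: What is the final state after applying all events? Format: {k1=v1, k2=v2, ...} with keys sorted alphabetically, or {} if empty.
Answer: {a=24, b=-17, d=50}

Derivation:
  after event 1 (t=3: SET a = 38): {a=38}
  after event 2 (t=8: DEC a by 14): {a=24}
  after event 3 (t=17: DEC c by 10): {a=24, c=-10}
  after event 4 (t=27: INC d by 1): {a=24, c=-10, d=1}
  after event 5 (t=33: INC d by 10): {a=24, c=-10, d=11}
  after event 6 (t=36: SET b = -14): {a=24, b=-14, c=-10, d=11}
  after event 7 (t=40: DEC b by 3): {a=24, b=-17, c=-10, d=11}
  after event 8 (t=44: INC c by 14): {a=24, b=-17, c=4, d=11}
  after event 9 (t=46: SET d = 50): {a=24, b=-17, c=4, d=50}
  after event 10 (t=51: SET c = 3): {a=24, b=-17, c=3, d=50}
  after event 11 (t=58: DEL c): {a=24, b=-17, d=50}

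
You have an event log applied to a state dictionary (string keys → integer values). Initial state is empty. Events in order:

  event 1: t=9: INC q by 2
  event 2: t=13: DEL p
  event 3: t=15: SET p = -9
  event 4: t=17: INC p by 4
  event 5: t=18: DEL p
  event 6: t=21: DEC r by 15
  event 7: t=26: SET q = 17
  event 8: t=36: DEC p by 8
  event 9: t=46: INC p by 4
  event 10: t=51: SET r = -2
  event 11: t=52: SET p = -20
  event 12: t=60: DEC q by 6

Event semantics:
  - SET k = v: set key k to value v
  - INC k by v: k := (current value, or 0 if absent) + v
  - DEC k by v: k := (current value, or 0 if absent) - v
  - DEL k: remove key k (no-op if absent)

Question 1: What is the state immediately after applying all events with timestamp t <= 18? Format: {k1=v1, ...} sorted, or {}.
Apply events with t <= 18 (5 events):
  after event 1 (t=9: INC q by 2): {q=2}
  after event 2 (t=13: DEL p): {q=2}
  after event 3 (t=15: SET p = -9): {p=-9, q=2}
  after event 4 (t=17: INC p by 4): {p=-5, q=2}
  after event 5 (t=18: DEL p): {q=2}

Answer: {q=2}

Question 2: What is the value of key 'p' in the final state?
Answer: -20

Derivation:
Track key 'p' through all 12 events:
  event 1 (t=9: INC q by 2): p unchanged
  event 2 (t=13: DEL p): p (absent) -> (absent)
  event 3 (t=15: SET p = -9): p (absent) -> -9
  event 4 (t=17: INC p by 4): p -9 -> -5
  event 5 (t=18: DEL p): p -5 -> (absent)
  event 6 (t=21: DEC r by 15): p unchanged
  event 7 (t=26: SET q = 17): p unchanged
  event 8 (t=36: DEC p by 8): p (absent) -> -8
  event 9 (t=46: INC p by 4): p -8 -> -4
  event 10 (t=51: SET r = -2): p unchanged
  event 11 (t=52: SET p = -20): p -4 -> -20
  event 12 (t=60: DEC q by 6): p unchanged
Final: p = -20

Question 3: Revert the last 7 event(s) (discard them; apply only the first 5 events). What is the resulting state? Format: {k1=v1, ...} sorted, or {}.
Answer: {q=2}

Derivation:
Keep first 5 events (discard last 7):
  after event 1 (t=9: INC q by 2): {q=2}
  after event 2 (t=13: DEL p): {q=2}
  after event 3 (t=15: SET p = -9): {p=-9, q=2}
  after event 4 (t=17: INC p by 4): {p=-5, q=2}
  after event 5 (t=18: DEL p): {q=2}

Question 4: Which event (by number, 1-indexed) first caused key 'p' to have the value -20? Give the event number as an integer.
Answer: 11

Derivation:
Looking for first event where p becomes -20:
  event 3: p = -9
  event 4: p = -5
  event 5: p = (absent)
  event 8: p = -8
  event 9: p = -4
  event 10: p = -4
  event 11: p -4 -> -20  <-- first match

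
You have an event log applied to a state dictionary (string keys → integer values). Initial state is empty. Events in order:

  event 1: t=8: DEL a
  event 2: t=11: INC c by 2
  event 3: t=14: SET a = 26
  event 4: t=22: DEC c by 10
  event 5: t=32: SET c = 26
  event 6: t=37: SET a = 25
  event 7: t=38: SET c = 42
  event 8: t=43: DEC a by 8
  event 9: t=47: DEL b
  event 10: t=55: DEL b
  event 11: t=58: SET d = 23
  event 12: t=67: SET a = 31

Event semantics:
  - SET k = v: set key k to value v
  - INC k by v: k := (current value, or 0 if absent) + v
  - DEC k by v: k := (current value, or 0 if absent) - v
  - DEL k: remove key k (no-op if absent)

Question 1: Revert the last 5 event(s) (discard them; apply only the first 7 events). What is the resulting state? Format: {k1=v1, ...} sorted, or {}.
Answer: {a=25, c=42}

Derivation:
Keep first 7 events (discard last 5):
  after event 1 (t=8: DEL a): {}
  after event 2 (t=11: INC c by 2): {c=2}
  after event 3 (t=14: SET a = 26): {a=26, c=2}
  after event 4 (t=22: DEC c by 10): {a=26, c=-8}
  after event 5 (t=32: SET c = 26): {a=26, c=26}
  after event 6 (t=37: SET a = 25): {a=25, c=26}
  after event 7 (t=38: SET c = 42): {a=25, c=42}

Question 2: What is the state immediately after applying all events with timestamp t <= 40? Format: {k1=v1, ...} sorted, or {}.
Answer: {a=25, c=42}

Derivation:
Apply events with t <= 40 (7 events):
  after event 1 (t=8: DEL a): {}
  after event 2 (t=11: INC c by 2): {c=2}
  after event 3 (t=14: SET a = 26): {a=26, c=2}
  after event 4 (t=22: DEC c by 10): {a=26, c=-8}
  after event 5 (t=32: SET c = 26): {a=26, c=26}
  after event 6 (t=37: SET a = 25): {a=25, c=26}
  after event 7 (t=38: SET c = 42): {a=25, c=42}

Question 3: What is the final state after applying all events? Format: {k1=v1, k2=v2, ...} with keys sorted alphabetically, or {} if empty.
  after event 1 (t=8: DEL a): {}
  after event 2 (t=11: INC c by 2): {c=2}
  after event 3 (t=14: SET a = 26): {a=26, c=2}
  after event 4 (t=22: DEC c by 10): {a=26, c=-8}
  after event 5 (t=32: SET c = 26): {a=26, c=26}
  after event 6 (t=37: SET a = 25): {a=25, c=26}
  after event 7 (t=38: SET c = 42): {a=25, c=42}
  after event 8 (t=43: DEC a by 8): {a=17, c=42}
  after event 9 (t=47: DEL b): {a=17, c=42}
  after event 10 (t=55: DEL b): {a=17, c=42}
  after event 11 (t=58: SET d = 23): {a=17, c=42, d=23}
  after event 12 (t=67: SET a = 31): {a=31, c=42, d=23}

Answer: {a=31, c=42, d=23}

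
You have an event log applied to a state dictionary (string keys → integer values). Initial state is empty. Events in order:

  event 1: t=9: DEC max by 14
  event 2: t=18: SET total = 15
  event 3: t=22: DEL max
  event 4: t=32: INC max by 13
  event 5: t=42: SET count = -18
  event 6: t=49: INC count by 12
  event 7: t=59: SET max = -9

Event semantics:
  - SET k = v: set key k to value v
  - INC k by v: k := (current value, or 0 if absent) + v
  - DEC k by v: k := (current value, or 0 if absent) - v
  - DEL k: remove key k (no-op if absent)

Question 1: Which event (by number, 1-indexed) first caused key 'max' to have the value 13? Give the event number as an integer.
Looking for first event where max becomes 13:
  event 1: max = -14
  event 2: max = -14
  event 3: max = (absent)
  event 4: max (absent) -> 13  <-- first match

Answer: 4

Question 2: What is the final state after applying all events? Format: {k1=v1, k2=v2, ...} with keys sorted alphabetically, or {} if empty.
Answer: {count=-6, max=-9, total=15}

Derivation:
  after event 1 (t=9: DEC max by 14): {max=-14}
  after event 2 (t=18: SET total = 15): {max=-14, total=15}
  after event 3 (t=22: DEL max): {total=15}
  after event 4 (t=32: INC max by 13): {max=13, total=15}
  after event 5 (t=42: SET count = -18): {count=-18, max=13, total=15}
  after event 6 (t=49: INC count by 12): {count=-6, max=13, total=15}
  after event 7 (t=59: SET max = -9): {count=-6, max=-9, total=15}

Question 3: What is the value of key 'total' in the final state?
Track key 'total' through all 7 events:
  event 1 (t=9: DEC max by 14): total unchanged
  event 2 (t=18: SET total = 15): total (absent) -> 15
  event 3 (t=22: DEL max): total unchanged
  event 4 (t=32: INC max by 13): total unchanged
  event 5 (t=42: SET count = -18): total unchanged
  event 6 (t=49: INC count by 12): total unchanged
  event 7 (t=59: SET max = -9): total unchanged
Final: total = 15

Answer: 15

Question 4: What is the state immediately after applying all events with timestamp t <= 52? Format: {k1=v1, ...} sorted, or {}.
Apply events with t <= 52 (6 events):
  after event 1 (t=9: DEC max by 14): {max=-14}
  after event 2 (t=18: SET total = 15): {max=-14, total=15}
  after event 3 (t=22: DEL max): {total=15}
  after event 4 (t=32: INC max by 13): {max=13, total=15}
  after event 5 (t=42: SET count = -18): {count=-18, max=13, total=15}
  after event 6 (t=49: INC count by 12): {count=-6, max=13, total=15}

Answer: {count=-6, max=13, total=15}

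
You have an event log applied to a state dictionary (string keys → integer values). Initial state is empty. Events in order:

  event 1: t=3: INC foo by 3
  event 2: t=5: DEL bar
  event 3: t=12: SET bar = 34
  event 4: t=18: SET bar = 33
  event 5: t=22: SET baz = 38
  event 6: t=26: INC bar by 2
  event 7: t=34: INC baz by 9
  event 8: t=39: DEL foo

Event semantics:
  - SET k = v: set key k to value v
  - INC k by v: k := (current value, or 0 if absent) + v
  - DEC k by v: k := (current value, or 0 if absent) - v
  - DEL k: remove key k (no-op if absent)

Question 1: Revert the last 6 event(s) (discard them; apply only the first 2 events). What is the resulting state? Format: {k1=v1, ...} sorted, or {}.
Keep first 2 events (discard last 6):
  after event 1 (t=3: INC foo by 3): {foo=3}
  after event 2 (t=5: DEL bar): {foo=3}

Answer: {foo=3}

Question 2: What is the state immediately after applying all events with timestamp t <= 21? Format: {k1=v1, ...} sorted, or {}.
Answer: {bar=33, foo=3}

Derivation:
Apply events with t <= 21 (4 events):
  after event 1 (t=3: INC foo by 3): {foo=3}
  after event 2 (t=5: DEL bar): {foo=3}
  after event 3 (t=12: SET bar = 34): {bar=34, foo=3}
  after event 4 (t=18: SET bar = 33): {bar=33, foo=3}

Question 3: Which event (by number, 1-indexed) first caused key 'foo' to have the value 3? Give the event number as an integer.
Looking for first event where foo becomes 3:
  event 1: foo (absent) -> 3  <-- first match

Answer: 1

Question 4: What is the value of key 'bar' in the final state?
Track key 'bar' through all 8 events:
  event 1 (t=3: INC foo by 3): bar unchanged
  event 2 (t=5: DEL bar): bar (absent) -> (absent)
  event 3 (t=12: SET bar = 34): bar (absent) -> 34
  event 4 (t=18: SET bar = 33): bar 34 -> 33
  event 5 (t=22: SET baz = 38): bar unchanged
  event 6 (t=26: INC bar by 2): bar 33 -> 35
  event 7 (t=34: INC baz by 9): bar unchanged
  event 8 (t=39: DEL foo): bar unchanged
Final: bar = 35

Answer: 35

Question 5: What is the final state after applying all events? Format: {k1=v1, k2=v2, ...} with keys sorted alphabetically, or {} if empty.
  after event 1 (t=3: INC foo by 3): {foo=3}
  after event 2 (t=5: DEL bar): {foo=3}
  after event 3 (t=12: SET bar = 34): {bar=34, foo=3}
  after event 4 (t=18: SET bar = 33): {bar=33, foo=3}
  after event 5 (t=22: SET baz = 38): {bar=33, baz=38, foo=3}
  after event 6 (t=26: INC bar by 2): {bar=35, baz=38, foo=3}
  after event 7 (t=34: INC baz by 9): {bar=35, baz=47, foo=3}
  after event 8 (t=39: DEL foo): {bar=35, baz=47}

Answer: {bar=35, baz=47}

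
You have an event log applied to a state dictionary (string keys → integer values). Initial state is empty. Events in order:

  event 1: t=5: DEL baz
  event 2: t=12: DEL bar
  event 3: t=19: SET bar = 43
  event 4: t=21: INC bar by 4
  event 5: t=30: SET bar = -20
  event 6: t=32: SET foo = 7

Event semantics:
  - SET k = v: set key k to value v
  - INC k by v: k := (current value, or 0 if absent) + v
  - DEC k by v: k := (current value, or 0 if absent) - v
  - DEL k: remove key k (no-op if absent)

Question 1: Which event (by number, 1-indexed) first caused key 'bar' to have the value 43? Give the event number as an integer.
Looking for first event where bar becomes 43:
  event 3: bar (absent) -> 43  <-- first match

Answer: 3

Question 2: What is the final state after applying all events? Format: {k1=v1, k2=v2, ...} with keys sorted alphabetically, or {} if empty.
Answer: {bar=-20, foo=7}

Derivation:
  after event 1 (t=5: DEL baz): {}
  after event 2 (t=12: DEL bar): {}
  after event 3 (t=19: SET bar = 43): {bar=43}
  after event 4 (t=21: INC bar by 4): {bar=47}
  after event 5 (t=30: SET bar = -20): {bar=-20}
  after event 6 (t=32: SET foo = 7): {bar=-20, foo=7}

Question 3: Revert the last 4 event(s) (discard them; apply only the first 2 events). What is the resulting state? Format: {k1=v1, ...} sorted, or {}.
Answer: {}

Derivation:
Keep first 2 events (discard last 4):
  after event 1 (t=5: DEL baz): {}
  after event 2 (t=12: DEL bar): {}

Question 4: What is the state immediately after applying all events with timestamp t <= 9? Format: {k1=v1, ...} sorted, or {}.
Apply events with t <= 9 (1 events):
  after event 1 (t=5: DEL baz): {}

Answer: {}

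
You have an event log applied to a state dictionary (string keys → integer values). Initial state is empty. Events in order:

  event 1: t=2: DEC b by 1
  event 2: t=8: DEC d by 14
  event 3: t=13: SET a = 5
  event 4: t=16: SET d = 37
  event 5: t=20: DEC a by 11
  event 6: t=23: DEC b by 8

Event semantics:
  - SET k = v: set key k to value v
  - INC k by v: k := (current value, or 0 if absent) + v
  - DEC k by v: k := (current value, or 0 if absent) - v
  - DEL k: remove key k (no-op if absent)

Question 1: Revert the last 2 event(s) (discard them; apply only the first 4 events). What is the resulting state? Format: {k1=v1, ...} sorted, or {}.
Answer: {a=5, b=-1, d=37}

Derivation:
Keep first 4 events (discard last 2):
  after event 1 (t=2: DEC b by 1): {b=-1}
  after event 2 (t=8: DEC d by 14): {b=-1, d=-14}
  after event 3 (t=13: SET a = 5): {a=5, b=-1, d=-14}
  after event 4 (t=16: SET d = 37): {a=5, b=-1, d=37}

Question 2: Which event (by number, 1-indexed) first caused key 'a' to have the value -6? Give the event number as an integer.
Answer: 5

Derivation:
Looking for first event where a becomes -6:
  event 3: a = 5
  event 4: a = 5
  event 5: a 5 -> -6  <-- first match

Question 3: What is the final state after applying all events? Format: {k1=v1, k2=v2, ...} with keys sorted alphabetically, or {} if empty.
Answer: {a=-6, b=-9, d=37}

Derivation:
  after event 1 (t=2: DEC b by 1): {b=-1}
  after event 2 (t=8: DEC d by 14): {b=-1, d=-14}
  after event 3 (t=13: SET a = 5): {a=5, b=-1, d=-14}
  after event 4 (t=16: SET d = 37): {a=5, b=-1, d=37}
  after event 5 (t=20: DEC a by 11): {a=-6, b=-1, d=37}
  after event 6 (t=23: DEC b by 8): {a=-6, b=-9, d=37}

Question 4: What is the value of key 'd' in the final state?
Answer: 37

Derivation:
Track key 'd' through all 6 events:
  event 1 (t=2: DEC b by 1): d unchanged
  event 2 (t=8: DEC d by 14): d (absent) -> -14
  event 3 (t=13: SET a = 5): d unchanged
  event 4 (t=16: SET d = 37): d -14 -> 37
  event 5 (t=20: DEC a by 11): d unchanged
  event 6 (t=23: DEC b by 8): d unchanged
Final: d = 37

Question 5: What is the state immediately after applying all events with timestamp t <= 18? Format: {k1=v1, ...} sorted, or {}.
Answer: {a=5, b=-1, d=37}

Derivation:
Apply events with t <= 18 (4 events):
  after event 1 (t=2: DEC b by 1): {b=-1}
  after event 2 (t=8: DEC d by 14): {b=-1, d=-14}
  after event 3 (t=13: SET a = 5): {a=5, b=-1, d=-14}
  after event 4 (t=16: SET d = 37): {a=5, b=-1, d=37}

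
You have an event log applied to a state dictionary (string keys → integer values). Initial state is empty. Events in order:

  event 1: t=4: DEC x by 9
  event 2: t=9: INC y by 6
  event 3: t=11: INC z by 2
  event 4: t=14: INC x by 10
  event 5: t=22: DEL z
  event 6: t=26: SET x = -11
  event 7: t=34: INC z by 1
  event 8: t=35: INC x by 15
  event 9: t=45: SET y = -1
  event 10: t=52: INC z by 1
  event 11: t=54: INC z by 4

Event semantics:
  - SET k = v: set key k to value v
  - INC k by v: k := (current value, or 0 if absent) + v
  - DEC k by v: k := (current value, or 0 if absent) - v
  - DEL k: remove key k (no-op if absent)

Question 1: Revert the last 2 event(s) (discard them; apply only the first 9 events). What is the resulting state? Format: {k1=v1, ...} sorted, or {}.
Answer: {x=4, y=-1, z=1}

Derivation:
Keep first 9 events (discard last 2):
  after event 1 (t=4: DEC x by 9): {x=-9}
  after event 2 (t=9: INC y by 6): {x=-9, y=6}
  after event 3 (t=11: INC z by 2): {x=-9, y=6, z=2}
  after event 4 (t=14: INC x by 10): {x=1, y=6, z=2}
  after event 5 (t=22: DEL z): {x=1, y=6}
  after event 6 (t=26: SET x = -11): {x=-11, y=6}
  after event 7 (t=34: INC z by 1): {x=-11, y=6, z=1}
  after event 8 (t=35: INC x by 15): {x=4, y=6, z=1}
  after event 9 (t=45: SET y = -1): {x=4, y=-1, z=1}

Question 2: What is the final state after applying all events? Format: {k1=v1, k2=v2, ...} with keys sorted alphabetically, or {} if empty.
Answer: {x=4, y=-1, z=6}

Derivation:
  after event 1 (t=4: DEC x by 9): {x=-9}
  after event 2 (t=9: INC y by 6): {x=-9, y=6}
  after event 3 (t=11: INC z by 2): {x=-9, y=6, z=2}
  after event 4 (t=14: INC x by 10): {x=1, y=6, z=2}
  after event 5 (t=22: DEL z): {x=1, y=6}
  after event 6 (t=26: SET x = -11): {x=-11, y=6}
  after event 7 (t=34: INC z by 1): {x=-11, y=6, z=1}
  after event 8 (t=35: INC x by 15): {x=4, y=6, z=1}
  after event 9 (t=45: SET y = -1): {x=4, y=-1, z=1}
  after event 10 (t=52: INC z by 1): {x=4, y=-1, z=2}
  after event 11 (t=54: INC z by 4): {x=4, y=-1, z=6}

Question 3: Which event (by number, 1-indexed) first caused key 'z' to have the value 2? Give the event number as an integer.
Looking for first event where z becomes 2:
  event 3: z (absent) -> 2  <-- first match

Answer: 3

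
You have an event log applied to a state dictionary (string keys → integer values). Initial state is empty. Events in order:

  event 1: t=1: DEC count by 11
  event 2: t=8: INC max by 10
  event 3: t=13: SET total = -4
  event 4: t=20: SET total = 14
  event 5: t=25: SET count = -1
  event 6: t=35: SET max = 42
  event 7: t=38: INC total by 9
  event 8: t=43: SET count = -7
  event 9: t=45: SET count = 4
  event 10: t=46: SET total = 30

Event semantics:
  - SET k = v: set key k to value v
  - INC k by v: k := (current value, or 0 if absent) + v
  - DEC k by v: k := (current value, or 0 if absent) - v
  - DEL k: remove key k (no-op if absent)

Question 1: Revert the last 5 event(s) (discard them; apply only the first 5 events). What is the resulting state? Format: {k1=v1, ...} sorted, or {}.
Answer: {count=-1, max=10, total=14}

Derivation:
Keep first 5 events (discard last 5):
  after event 1 (t=1: DEC count by 11): {count=-11}
  after event 2 (t=8: INC max by 10): {count=-11, max=10}
  after event 3 (t=13: SET total = -4): {count=-11, max=10, total=-4}
  after event 4 (t=20: SET total = 14): {count=-11, max=10, total=14}
  after event 5 (t=25: SET count = -1): {count=-1, max=10, total=14}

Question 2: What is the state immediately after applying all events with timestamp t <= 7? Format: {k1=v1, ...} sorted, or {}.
Apply events with t <= 7 (1 events):
  after event 1 (t=1: DEC count by 11): {count=-11}

Answer: {count=-11}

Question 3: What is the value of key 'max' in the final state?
Track key 'max' through all 10 events:
  event 1 (t=1: DEC count by 11): max unchanged
  event 2 (t=8: INC max by 10): max (absent) -> 10
  event 3 (t=13: SET total = -4): max unchanged
  event 4 (t=20: SET total = 14): max unchanged
  event 5 (t=25: SET count = -1): max unchanged
  event 6 (t=35: SET max = 42): max 10 -> 42
  event 7 (t=38: INC total by 9): max unchanged
  event 8 (t=43: SET count = -7): max unchanged
  event 9 (t=45: SET count = 4): max unchanged
  event 10 (t=46: SET total = 30): max unchanged
Final: max = 42

Answer: 42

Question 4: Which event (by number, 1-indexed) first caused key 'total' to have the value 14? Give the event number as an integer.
Looking for first event where total becomes 14:
  event 3: total = -4
  event 4: total -4 -> 14  <-- first match

Answer: 4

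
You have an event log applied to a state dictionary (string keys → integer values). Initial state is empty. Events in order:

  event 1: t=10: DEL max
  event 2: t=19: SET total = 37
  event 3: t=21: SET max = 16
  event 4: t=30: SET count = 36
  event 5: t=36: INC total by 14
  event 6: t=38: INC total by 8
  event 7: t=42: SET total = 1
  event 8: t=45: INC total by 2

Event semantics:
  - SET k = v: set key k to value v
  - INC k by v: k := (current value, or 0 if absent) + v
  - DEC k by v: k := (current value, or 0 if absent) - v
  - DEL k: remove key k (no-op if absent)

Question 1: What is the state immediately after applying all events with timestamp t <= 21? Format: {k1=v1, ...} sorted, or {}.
Answer: {max=16, total=37}

Derivation:
Apply events with t <= 21 (3 events):
  after event 1 (t=10: DEL max): {}
  after event 2 (t=19: SET total = 37): {total=37}
  after event 3 (t=21: SET max = 16): {max=16, total=37}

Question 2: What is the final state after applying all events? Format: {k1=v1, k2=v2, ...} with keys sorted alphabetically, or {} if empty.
  after event 1 (t=10: DEL max): {}
  after event 2 (t=19: SET total = 37): {total=37}
  after event 3 (t=21: SET max = 16): {max=16, total=37}
  after event 4 (t=30: SET count = 36): {count=36, max=16, total=37}
  after event 5 (t=36: INC total by 14): {count=36, max=16, total=51}
  after event 6 (t=38: INC total by 8): {count=36, max=16, total=59}
  after event 7 (t=42: SET total = 1): {count=36, max=16, total=1}
  after event 8 (t=45: INC total by 2): {count=36, max=16, total=3}

Answer: {count=36, max=16, total=3}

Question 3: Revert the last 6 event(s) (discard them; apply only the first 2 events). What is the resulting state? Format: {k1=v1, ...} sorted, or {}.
Keep first 2 events (discard last 6):
  after event 1 (t=10: DEL max): {}
  after event 2 (t=19: SET total = 37): {total=37}

Answer: {total=37}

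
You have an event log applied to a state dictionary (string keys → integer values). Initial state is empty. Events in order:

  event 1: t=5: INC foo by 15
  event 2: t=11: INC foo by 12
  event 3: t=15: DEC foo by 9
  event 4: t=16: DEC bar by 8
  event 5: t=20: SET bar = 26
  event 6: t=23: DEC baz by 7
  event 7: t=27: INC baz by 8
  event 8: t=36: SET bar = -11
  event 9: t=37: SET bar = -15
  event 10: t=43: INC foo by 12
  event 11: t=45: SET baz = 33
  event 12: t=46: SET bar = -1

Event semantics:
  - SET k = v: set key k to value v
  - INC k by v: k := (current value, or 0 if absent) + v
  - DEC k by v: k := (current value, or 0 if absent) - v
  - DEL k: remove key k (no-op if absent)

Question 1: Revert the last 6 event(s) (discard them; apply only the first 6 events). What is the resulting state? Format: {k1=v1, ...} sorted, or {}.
Keep first 6 events (discard last 6):
  after event 1 (t=5: INC foo by 15): {foo=15}
  after event 2 (t=11: INC foo by 12): {foo=27}
  after event 3 (t=15: DEC foo by 9): {foo=18}
  after event 4 (t=16: DEC bar by 8): {bar=-8, foo=18}
  after event 5 (t=20: SET bar = 26): {bar=26, foo=18}
  after event 6 (t=23: DEC baz by 7): {bar=26, baz=-7, foo=18}

Answer: {bar=26, baz=-7, foo=18}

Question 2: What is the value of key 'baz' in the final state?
Answer: 33

Derivation:
Track key 'baz' through all 12 events:
  event 1 (t=5: INC foo by 15): baz unchanged
  event 2 (t=11: INC foo by 12): baz unchanged
  event 3 (t=15: DEC foo by 9): baz unchanged
  event 4 (t=16: DEC bar by 8): baz unchanged
  event 5 (t=20: SET bar = 26): baz unchanged
  event 6 (t=23: DEC baz by 7): baz (absent) -> -7
  event 7 (t=27: INC baz by 8): baz -7 -> 1
  event 8 (t=36: SET bar = -11): baz unchanged
  event 9 (t=37: SET bar = -15): baz unchanged
  event 10 (t=43: INC foo by 12): baz unchanged
  event 11 (t=45: SET baz = 33): baz 1 -> 33
  event 12 (t=46: SET bar = -1): baz unchanged
Final: baz = 33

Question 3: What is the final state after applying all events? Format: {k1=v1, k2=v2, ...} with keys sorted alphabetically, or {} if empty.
Answer: {bar=-1, baz=33, foo=30}

Derivation:
  after event 1 (t=5: INC foo by 15): {foo=15}
  after event 2 (t=11: INC foo by 12): {foo=27}
  after event 3 (t=15: DEC foo by 9): {foo=18}
  after event 4 (t=16: DEC bar by 8): {bar=-8, foo=18}
  after event 5 (t=20: SET bar = 26): {bar=26, foo=18}
  after event 6 (t=23: DEC baz by 7): {bar=26, baz=-7, foo=18}
  after event 7 (t=27: INC baz by 8): {bar=26, baz=1, foo=18}
  after event 8 (t=36: SET bar = -11): {bar=-11, baz=1, foo=18}
  after event 9 (t=37: SET bar = -15): {bar=-15, baz=1, foo=18}
  after event 10 (t=43: INC foo by 12): {bar=-15, baz=1, foo=30}
  after event 11 (t=45: SET baz = 33): {bar=-15, baz=33, foo=30}
  after event 12 (t=46: SET bar = -1): {bar=-1, baz=33, foo=30}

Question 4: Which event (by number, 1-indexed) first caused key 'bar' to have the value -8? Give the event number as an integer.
Answer: 4

Derivation:
Looking for first event where bar becomes -8:
  event 4: bar (absent) -> -8  <-- first match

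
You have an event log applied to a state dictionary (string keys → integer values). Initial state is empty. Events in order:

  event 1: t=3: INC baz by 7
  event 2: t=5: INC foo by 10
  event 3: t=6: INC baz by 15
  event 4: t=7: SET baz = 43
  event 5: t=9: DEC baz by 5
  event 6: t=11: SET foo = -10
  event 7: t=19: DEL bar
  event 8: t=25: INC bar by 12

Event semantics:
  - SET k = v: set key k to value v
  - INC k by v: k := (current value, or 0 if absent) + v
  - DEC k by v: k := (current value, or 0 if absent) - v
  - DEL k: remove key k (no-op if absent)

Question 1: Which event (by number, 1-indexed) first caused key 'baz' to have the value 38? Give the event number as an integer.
Answer: 5

Derivation:
Looking for first event where baz becomes 38:
  event 1: baz = 7
  event 2: baz = 7
  event 3: baz = 22
  event 4: baz = 43
  event 5: baz 43 -> 38  <-- first match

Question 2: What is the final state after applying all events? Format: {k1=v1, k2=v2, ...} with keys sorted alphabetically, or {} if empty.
Answer: {bar=12, baz=38, foo=-10}

Derivation:
  after event 1 (t=3: INC baz by 7): {baz=7}
  after event 2 (t=5: INC foo by 10): {baz=7, foo=10}
  after event 3 (t=6: INC baz by 15): {baz=22, foo=10}
  after event 4 (t=7: SET baz = 43): {baz=43, foo=10}
  after event 5 (t=9: DEC baz by 5): {baz=38, foo=10}
  after event 6 (t=11: SET foo = -10): {baz=38, foo=-10}
  after event 7 (t=19: DEL bar): {baz=38, foo=-10}
  after event 8 (t=25: INC bar by 12): {bar=12, baz=38, foo=-10}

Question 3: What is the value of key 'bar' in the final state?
Track key 'bar' through all 8 events:
  event 1 (t=3: INC baz by 7): bar unchanged
  event 2 (t=5: INC foo by 10): bar unchanged
  event 3 (t=6: INC baz by 15): bar unchanged
  event 4 (t=7: SET baz = 43): bar unchanged
  event 5 (t=9: DEC baz by 5): bar unchanged
  event 6 (t=11: SET foo = -10): bar unchanged
  event 7 (t=19: DEL bar): bar (absent) -> (absent)
  event 8 (t=25: INC bar by 12): bar (absent) -> 12
Final: bar = 12

Answer: 12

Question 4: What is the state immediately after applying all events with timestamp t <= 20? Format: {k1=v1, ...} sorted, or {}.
Apply events with t <= 20 (7 events):
  after event 1 (t=3: INC baz by 7): {baz=7}
  after event 2 (t=5: INC foo by 10): {baz=7, foo=10}
  after event 3 (t=6: INC baz by 15): {baz=22, foo=10}
  after event 4 (t=7: SET baz = 43): {baz=43, foo=10}
  after event 5 (t=9: DEC baz by 5): {baz=38, foo=10}
  after event 6 (t=11: SET foo = -10): {baz=38, foo=-10}
  after event 7 (t=19: DEL bar): {baz=38, foo=-10}

Answer: {baz=38, foo=-10}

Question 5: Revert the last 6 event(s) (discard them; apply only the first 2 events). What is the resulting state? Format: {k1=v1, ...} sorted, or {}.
Answer: {baz=7, foo=10}

Derivation:
Keep first 2 events (discard last 6):
  after event 1 (t=3: INC baz by 7): {baz=7}
  after event 2 (t=5: INC foo by 10): {baz=7, foo=10}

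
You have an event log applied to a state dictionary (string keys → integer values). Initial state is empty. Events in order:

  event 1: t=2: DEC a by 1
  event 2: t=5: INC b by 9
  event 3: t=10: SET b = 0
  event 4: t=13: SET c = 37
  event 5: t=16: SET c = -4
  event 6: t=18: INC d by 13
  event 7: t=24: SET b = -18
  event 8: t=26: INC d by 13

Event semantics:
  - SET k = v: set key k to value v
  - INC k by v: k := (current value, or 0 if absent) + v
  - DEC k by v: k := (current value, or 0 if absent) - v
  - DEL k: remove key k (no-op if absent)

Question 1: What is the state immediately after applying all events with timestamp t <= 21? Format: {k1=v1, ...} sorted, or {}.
Apply events with t <= 21 (6 events):
  after event 1 (t=2: DEC a by 1): {a=-1}
  after event 2 (t=5: INC b by 9): {a=-1, b=9}
  after event 3 (t=10: SET b = 0): {a=-1, b=0}
  after event 4 (t=13: SET c = 37): {a=-1, b=0, c=37}
  after event 5 (t=16: SET c = -4): {a=-1, b=0, c=-4}
  after event 6 (t=18: INC d by 13): {a=-1, b=0, c=-4, d=13}

Answer: {a=-1, b=0, c=-4, d=13}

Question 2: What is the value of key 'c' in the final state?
Track key 'c' through all 8 events:
  event 1 (t=2: DEC a by 1): c unchanged
  event 2 (t=5: INC b by 9): c unchanged
  event 3 (t=10: SET b = 0): c unchanged
  event 4 (t=13: SET c = 37): c (absent) -> 37
  event 5 (t=16: SET c = -4): c 37 -> -4
  event 6 (t=18: INC d by 13): c unchanged
  event 7 (t=24: SET b = -18): c unchanged
  event 8 (t=26: INC d by 13): c unchanged
Final: c = -4

Answer: -4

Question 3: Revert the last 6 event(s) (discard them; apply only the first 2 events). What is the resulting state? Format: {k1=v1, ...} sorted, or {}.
Keep first 2 events (discard last 6):
  after event 1 (t=2: DEC a by 1): {a=-1}
  after event 2 (t=5: INC b by 9): {a=-1, b=9}

Answer: {a=-1, b=9}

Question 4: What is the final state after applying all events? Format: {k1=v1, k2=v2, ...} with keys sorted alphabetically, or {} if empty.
  after event 1 (t=2: DEC a by 1): {a=-1}
  after event 2 (t=5: INC b by 9): {a=-1, b=9}
  after event 3 (t=10: SET b = 0): {a=-1, b=0}
  after event 4 (t=13: SET c = 37): {a=-1, b=0, c=37}
  after event 5 (t=16: SET c = -4): {a=-1, b=0, c=-4}
  after event 6 (t=18: INC d by 13): {a=-1, b=0, c=-4, d=13}
  after event 7 (t=24: SET b = -18): {a=-1, b=-18, c=-4, d=13}
  after event 8 (t=26: INC d by 13): {a=-1, b=-18, c=-4, d=26}

Answer: {a=-1, b=-18, c=-4, d=26}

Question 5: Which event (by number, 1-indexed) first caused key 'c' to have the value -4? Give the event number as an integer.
Answer: 5

Derivation:
Looking for first event where c becomes -4:
  event 4: c = 37
  event 5: c 37 -> -4  <-- first match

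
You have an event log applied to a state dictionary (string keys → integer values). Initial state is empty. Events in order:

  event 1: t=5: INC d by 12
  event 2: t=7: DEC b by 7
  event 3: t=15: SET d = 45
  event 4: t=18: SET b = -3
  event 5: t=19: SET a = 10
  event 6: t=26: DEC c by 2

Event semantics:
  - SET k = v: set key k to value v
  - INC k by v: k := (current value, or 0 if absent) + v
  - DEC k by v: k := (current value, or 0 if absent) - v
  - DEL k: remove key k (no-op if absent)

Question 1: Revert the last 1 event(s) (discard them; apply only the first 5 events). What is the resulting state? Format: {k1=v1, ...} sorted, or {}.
Answer: {a=10, b=-3, d=45}

Derivation:
Keep first 5 events (discard last 1):
  after event 1 (t=5: INC d by 12): {d=12}
  after event 2 (t=7: DEC b by 7): {b=-7, d=12}
  after event 3 (t=15: SET d = 45): {b=-7, d=45}
  after event 4 (t=18: SET b = -3): {b=-3, d=45}
  after event 5 (t=19: SET a = 10): {a=10, b=-3, d=45}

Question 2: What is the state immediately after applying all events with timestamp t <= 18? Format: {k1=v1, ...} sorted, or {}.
Answer: {b=-3, d=45}

Derivation:
Apply events with t <= 18 (4 events):
  after event 1 (t=5: INC d by 12): {d=12}
  after event 2 (t=7: DEC b by 7): {b=-7, d=12}
  after event 3 (t=15: SET d = 45): {b=-7, d=45}
  after event 4 (t=18: SET b = -3): {b=-3, d=45}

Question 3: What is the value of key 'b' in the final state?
Answer: -3

Derivation:
Track key 'b' through all 6 events:
  event 1 (t=5: INC d by 12): b unchanged
  event 2 (t=7: DEC b by 7): b (absent) -> -7
  event 3 (t=15: SET d = 45): b unchanged
  event 4 (t=18: SET b = -3): b -7 -> -3
  event 5 (t=19: SET a = 10): b unchanged
  event 6 (t=26: DEC c by 2): b unchanged
Final: b = -3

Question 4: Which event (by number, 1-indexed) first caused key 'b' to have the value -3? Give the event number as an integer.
Looking for first event where b becomes -3:
  event 2: b = -7
  event 3: b = -7
  event 4: b -7 -> -3  <-- first match

Answer: 4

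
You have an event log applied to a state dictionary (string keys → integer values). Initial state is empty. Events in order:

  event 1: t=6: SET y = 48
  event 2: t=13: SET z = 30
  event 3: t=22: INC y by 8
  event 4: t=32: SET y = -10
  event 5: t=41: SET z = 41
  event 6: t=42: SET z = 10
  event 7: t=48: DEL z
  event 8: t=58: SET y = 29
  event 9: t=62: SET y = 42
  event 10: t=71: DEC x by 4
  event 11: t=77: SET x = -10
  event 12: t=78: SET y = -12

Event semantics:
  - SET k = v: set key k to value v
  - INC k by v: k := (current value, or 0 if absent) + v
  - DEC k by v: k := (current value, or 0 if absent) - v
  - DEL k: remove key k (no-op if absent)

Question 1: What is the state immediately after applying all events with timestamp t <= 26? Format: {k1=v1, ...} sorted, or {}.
Answer: {y=56, z=30}

Derivation:
Apply events with t <= 26 (3 events):
  after event 1 (t=6: SET y = 48): {y=48}
  after event 2 (t=13: SET z = 30): {y=48, z=30}
  after event 3 (t=22: INC y by 8): {y=56, z=30}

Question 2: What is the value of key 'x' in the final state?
Track key 'x' through all 12 events:
  event 1 (t=6: SET y = 48): x unchanged
  event 2 (t=13: SET z = 30): x unchanged
  event 3 (t=22: INC y by 8): x unchanged
  event 4 (t=32: SET y = -10): x unchanged
  event 5 (t=41: SET z = 41): x unchanged
  event 6 (t=42: SET z = 10): x unchanged
  event 7 (t=48: DEL z): x unchanged
  event 8 (t=58: SET y = 29): x unchanged
  event 9 (t=62: SET y = 42): x unchanged
  event 10 (t=71: DEC x by 4): x (absent) -> -4
  event 11 (t=77: SET x = -10): x -4 -> -10
  event 12 (t=78: SET y = -12): x unchanged
Final: x = -10

Answer: -10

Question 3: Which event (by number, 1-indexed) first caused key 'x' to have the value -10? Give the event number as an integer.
Looking for first event where x becomes -10:
  event 10: x = -4
  event 11: x -4 -> -10  <-- first match

Answer: 11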